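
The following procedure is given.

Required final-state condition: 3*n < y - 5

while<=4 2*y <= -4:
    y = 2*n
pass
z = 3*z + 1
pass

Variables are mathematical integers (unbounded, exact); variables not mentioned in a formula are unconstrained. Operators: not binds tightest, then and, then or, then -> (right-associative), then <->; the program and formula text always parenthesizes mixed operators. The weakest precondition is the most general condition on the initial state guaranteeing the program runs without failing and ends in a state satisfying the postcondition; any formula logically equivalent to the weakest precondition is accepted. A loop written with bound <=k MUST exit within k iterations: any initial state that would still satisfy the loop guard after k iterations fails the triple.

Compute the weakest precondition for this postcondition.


Working backward. After the program, 3*n < y - 5 must hold.
Before skip: 3*n < y - 5
Before z := 3*z + 1: 3*n < y - 5
Before skip: 3*n < y - 5
Before the loop (bound <=4), unroll the exhaustion recursion (WP_0 = exit-now case; WP_j = one more guarded iteration, up to j = 4):
  WP_0: (not (2*y <= -4)) and 3*n < y - 5
  WP_1: (2*y <= -4 -> ((not (4*n <= -4)) and n < -5)) and ((not (2*y <= -4)) -> 3*n < y - 5)
  WP_2: (2*y <= -4 -> ((4*n <= -4 -> ((not (4*n <= -4)) and n < -5)) and ((not (4*n <= -4)) -> n < -5))) and ((not (2*y <= -4)) -> 3*n < y - 5)
  WP_3: (2*y <= -4 -> ((4*n <= -4 -> ((4*n <= -4 -> ((not (4*n <= -4)) and n < -5)) and ((not (4*n <= -4)) -> n < -5))) and ((not (4*n <= -4)) -> n < -5))) and ((not (2*y <= -4)) -> 3*n < y - 5)
  WP_4: (2*y <= -4 -> ((4*n <= -4 -> ((4*n <= -4 -> ((4*n <= -4 -> ((not (4*n <= -4)) and n < -5)) and ((not (4*n <= -4)) -> n < -5))) and ((not (4*n <= -4)) -> n < -5))) and ((not (4*n <= -4)) -> n < -5))) and ((not (2*y <= -4)) -> 3*n < y - 5)
So before the loop: (2*y <= -4 -> ((4*n <= -4 -> ((4*n <= -4 -> ((4*n <= -4 -> ((not (4*n <= -4)) and n < -5)) and ((not (4*n <= -4)) -> n < -5))) and ((not (4*n <= -4)) -> n < -5))) and ((not (4*n <= -4)) -> n < -5))) and ((not (2*y <= -4)) -> 3*n < y - 5)
Answer: WP = (2*y <= -4 -> ((4*n <= -4 -> ((4*n <= -4 -> ((4*n <= -4 -> ((not (4*n <= -4)) and n < -5)) and ((not (4*n <= -4)) -> n < -5))) and ((not (4*n <= -4)) -> n < -5))) and ((not (4*n <= -4)) -> n < -5))) and ((not (2*y <= -4)) -> 3*n < y - 5)


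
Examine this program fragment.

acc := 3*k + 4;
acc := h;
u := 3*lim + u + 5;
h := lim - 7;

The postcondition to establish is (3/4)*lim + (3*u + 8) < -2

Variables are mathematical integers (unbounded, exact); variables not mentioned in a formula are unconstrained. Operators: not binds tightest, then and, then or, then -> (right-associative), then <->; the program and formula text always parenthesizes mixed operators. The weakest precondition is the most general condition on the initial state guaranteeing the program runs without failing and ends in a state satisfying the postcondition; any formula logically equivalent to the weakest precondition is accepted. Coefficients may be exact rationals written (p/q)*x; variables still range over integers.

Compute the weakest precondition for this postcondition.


Working backward. After the program, the postcondition (3/4)*lim + (3*u + 8) < -2 must hold; in canonical form it is (3/4)*lim + 3*u < -10.
Before h := lim - 7: (3/4)*lim + 3*u < -10
Before u := 3*lim + u + 5: (39/4)*lim + 3*u < -25
Before acc := h: (39/4)*lim + 3*u < -25
Before acc := 3*k + 4: (39/4)*lim + 3*u < -25
Answer: WP = (39/4)*lim + 3*u < -25


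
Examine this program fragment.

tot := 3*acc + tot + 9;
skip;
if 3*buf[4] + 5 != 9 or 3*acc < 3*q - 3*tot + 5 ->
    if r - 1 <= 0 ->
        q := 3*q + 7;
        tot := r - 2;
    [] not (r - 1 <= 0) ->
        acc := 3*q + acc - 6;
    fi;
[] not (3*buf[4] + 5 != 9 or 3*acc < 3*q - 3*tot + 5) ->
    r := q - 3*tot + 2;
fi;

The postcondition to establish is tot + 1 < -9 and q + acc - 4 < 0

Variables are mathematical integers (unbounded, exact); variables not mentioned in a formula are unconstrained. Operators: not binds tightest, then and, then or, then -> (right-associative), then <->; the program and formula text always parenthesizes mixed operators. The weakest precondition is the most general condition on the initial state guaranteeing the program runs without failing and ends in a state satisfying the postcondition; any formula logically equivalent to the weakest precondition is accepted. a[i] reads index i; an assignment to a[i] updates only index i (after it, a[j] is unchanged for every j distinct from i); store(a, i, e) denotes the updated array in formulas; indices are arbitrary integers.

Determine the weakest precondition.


Working backward. After the program, the postcondition tot + 1 < -9 and q + acc - 4 < 0 must hold; in canonical form it is tot < -10 and acc + q < 4.
Then branch requires (r <= 1 -> (r < -8 and acc + 3*q < -3)) and ((not (r <= 1)) -> (tot < -10 and acc + 4*q < 10)); else branch requires tot < -10 and acc + q < 4.
Before the if: ((3*buf[4] != 4 or 3*acc + 3*tot < 3*q + 5) -> ((r <= 1 -> (r < -8 and acc + 3*q < -3)) and ((not (r <= 1)) -> (tot < -10 and acc + 4*q < 10)))) and ((not (3*buf[4] != 4 or 3*acc + 3*tot < 3*q + 5)) -> (tot < -10 and acc + q < 4))
Before skip: ((3*buf[4] != 4 or 3*acc + 3*tot < 3*q + 5) -> ((r <= 1 -> (r < -8 and acc + 3*q < -3)) and ((not (r <= 1)) -> (tot < -10 and acc + 4*q < 10)))) and ((not (3*buf[4] != 4 or 3*acc + 3*tot < 3*q + 5)) -> (tot < -10 and acc + q < 4))
Before tot := 3*acc + tot + 9: ((3*buf[4] != 4 or 12*acc + 3*tot < 3*q - 22) -> ((r <= 1 -> (r < -8 and acc + 3*q < -3)) and ((not (r <= 1)) -> (3*acc + tot < -19 and acc + 4*q < 10)))) and ((not (3*buf[4] != 4 or 12*acc + 3*tot < 3*q - 22)) -> (3*acc + tot < -19 and acc + q < 4))
Answer: WP = ((3*buf[4] != 4 or 12*acc + 3*tot < 3*q - 22) -> ((r <= 1 -> (r < -8 and acc + 3*q < -3)) and ((not (r <= 1)) -> (3*acc + tot < -19 and acc + 4*q < 10)))) and ((not (3*buf[4] != 4 or 12*acc + 3*tot < 3*q - 22)) -> (3*acc + tot < -19 and acc + q < 4))


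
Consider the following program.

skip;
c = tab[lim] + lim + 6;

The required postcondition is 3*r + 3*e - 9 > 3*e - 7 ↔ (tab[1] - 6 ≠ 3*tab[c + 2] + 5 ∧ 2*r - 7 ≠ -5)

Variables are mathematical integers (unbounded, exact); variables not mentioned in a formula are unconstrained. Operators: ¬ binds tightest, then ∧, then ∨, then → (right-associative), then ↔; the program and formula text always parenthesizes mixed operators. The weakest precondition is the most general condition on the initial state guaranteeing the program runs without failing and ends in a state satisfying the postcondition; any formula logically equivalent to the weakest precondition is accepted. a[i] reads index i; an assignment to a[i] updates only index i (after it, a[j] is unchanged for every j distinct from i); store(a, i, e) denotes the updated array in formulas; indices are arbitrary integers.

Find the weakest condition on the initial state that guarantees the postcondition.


Working backward. After the program, the postcondition 3*r + 3*e - 9 > 3*e - 7 ↔ (tab[1] - 6 ≠ 3*tab[c + 2] + 5 ∧ 2*r - 7 ≠ -5) must hold; in canonical form it is 3*r > 2 ↔ (tab[1] ≠ 3*tab[c + 2] + 11 ∧ 2*r ≠ 2).
Before c := tab[lim] + lim + 6: 3*r > 2 ↔ (tab[1] ≠ 3*tab[tab[lim] + lim + 8] + 11 ∧ 2*r ≠ 2)
Before skip: 3*r > 2 ↔ (tab[1] ≠ 3*tab[tab[lim] + lim + 8] + 11 ∧ 2*r ≠ 2)
Answer: WP = 3*r > 2 ↔ (tab[1] ≠ 3*tab[tab[lim] + lim + 8] + 11 ∧ 2*r ≠ 2)


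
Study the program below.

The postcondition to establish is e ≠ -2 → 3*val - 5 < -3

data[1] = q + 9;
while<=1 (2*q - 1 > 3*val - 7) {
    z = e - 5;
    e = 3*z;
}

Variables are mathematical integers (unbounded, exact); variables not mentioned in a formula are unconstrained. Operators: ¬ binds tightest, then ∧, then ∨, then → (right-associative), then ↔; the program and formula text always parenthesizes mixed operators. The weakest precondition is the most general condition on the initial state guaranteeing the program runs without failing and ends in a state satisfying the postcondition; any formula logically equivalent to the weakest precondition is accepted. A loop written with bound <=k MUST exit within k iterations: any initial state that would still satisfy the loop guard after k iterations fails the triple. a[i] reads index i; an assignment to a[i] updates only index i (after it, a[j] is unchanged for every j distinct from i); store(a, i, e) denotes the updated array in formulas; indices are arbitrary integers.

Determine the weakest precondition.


Working backward. After the program, the postcondition e ≠ -2 → 3*val - 5 < -3 must hold; in canonical form it is e ≠ -2 → 3*val < 2.
Before the loop (bound <=1), unroll the exhaustion recursion (WP_0 = exit-now case; WP_j = one more guarded iteration, up to j = 1):
  WP_0: (¬(2*q > 3*val - 6)) ∧ (e ≠ -2 → 3*val < 2)
  WP_1: (2*q > 3*val - 6 → ((¬(2*q > 3*val - 6)) ∧ (3*e ≠ 13 → 3*val < 2))) ∧ ((¬(2*q > 3*val - 6)) → (e ≠ -2 → 3*val < 2))
So before the loop: (2*q > 3*val - 6 → ((¬(2*q > 3*val - 6)) ∧ (3*e ≠ 13 → 3*val < 2))) ∧ ((¬(2*q > 3*val - 6)) → (e ≠ -2 → 3*val < 2))
Before data[1] := q + 9: (2*q > 3*val - 6 → ((¬(2*q > 3*val - 6)) ∧ (3*e ≠ 13 → 3*val < 2))) ∧ ((¬(2*q > 3*val - 6)) → (e ≠ -2 → 3*val < 2))
Answer: WP = (2*q > 3*val - 6 → ((¬(2*q > 3*val - 6)) ∧ (3*e ≠ 13 → 3*val < 2))) ∧ ((¬(2*q > 3*val - 6)) → (e ≠ -2 → 3*val < 2))


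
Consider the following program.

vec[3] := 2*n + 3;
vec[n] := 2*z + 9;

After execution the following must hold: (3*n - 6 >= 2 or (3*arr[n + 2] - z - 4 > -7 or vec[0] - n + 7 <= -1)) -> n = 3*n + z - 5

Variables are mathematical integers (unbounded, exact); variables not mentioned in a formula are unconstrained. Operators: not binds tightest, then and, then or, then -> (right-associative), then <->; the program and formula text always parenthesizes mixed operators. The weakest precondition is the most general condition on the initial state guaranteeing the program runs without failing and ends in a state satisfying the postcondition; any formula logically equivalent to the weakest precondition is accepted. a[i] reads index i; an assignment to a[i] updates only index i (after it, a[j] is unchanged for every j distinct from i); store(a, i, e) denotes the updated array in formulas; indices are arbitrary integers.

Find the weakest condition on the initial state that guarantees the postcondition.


Working backward. After the program, the postcondition (3*n - 6 >= 2 or (3*arr[n + 2] - z - 4 > -7 or vec[0] - n + 7 <= -1)) -> n = 3*n + z - 5 must hold; in canonical form it is (3*n >= 8 or 3*arr[n + 2] > z - 3 or vec[0] <= n - 8) -> 2*n + z = 5.
Before vec[n] := 2*z + 9: (3*n >= 8 or 3*arr[n + 2] > z - 3 or store(vec, n, 2*z + 9)[0] <= n - 8) -> 2*n + z = 5
Before vec[3] := 2*n + 3: (3*n >= 8 or 3*arr[n + 2] > z - 3 or store(store(vec, 3, 2*n + 3), n, 2*z + 9)[0] <= n - 8) -> 2*n + z = 5
Answer: WP = (3*n >= 8 or 3*arr[n + 2] > z - 3 or store(store(vec, 3, 2*n + 3), n, 2*z + 9)[0] <= n - 8) -> 2*n + z = 5


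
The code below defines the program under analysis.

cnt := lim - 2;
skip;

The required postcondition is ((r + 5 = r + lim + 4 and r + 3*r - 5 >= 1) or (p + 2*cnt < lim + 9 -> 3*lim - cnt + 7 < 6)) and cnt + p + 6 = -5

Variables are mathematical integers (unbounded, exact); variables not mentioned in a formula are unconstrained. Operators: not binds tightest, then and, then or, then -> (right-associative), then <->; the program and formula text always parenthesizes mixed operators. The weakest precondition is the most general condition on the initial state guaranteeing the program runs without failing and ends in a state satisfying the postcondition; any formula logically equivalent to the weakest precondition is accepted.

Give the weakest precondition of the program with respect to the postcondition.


Working backward. After the program, the postcondition ((r + 5 = r + lim + 4 and r + 3*r - 5 >= 1) or (p + 2*cnt < lim + 9 -> 3*lim - cnt + 7 < 6)) and cnt + p + 6 = -5 must hold; in canonical form it is ((lim = 1 and 4*r >= 6) or (2*cnt + p < lim + 9 -> 3*lim < cnt - 1)) and cnt + p = -11.
Before skip: ((lim = 1 and 4*r >= 6) or (2*cnt + p < lim + 9 -> 3*lim < cnt - 1)) and cnt + p = -11
Before cnt := lim - 2: ((lim = 1 and 4*r >= 6) or (lim + p < 13 -> 2*lim < -3)) and lim + p = -9
Answer: WP = ((lim = 1 and 4*r >= 6) or (lim + p < 13 -> 2*lim < -3)) and lim + p = -9


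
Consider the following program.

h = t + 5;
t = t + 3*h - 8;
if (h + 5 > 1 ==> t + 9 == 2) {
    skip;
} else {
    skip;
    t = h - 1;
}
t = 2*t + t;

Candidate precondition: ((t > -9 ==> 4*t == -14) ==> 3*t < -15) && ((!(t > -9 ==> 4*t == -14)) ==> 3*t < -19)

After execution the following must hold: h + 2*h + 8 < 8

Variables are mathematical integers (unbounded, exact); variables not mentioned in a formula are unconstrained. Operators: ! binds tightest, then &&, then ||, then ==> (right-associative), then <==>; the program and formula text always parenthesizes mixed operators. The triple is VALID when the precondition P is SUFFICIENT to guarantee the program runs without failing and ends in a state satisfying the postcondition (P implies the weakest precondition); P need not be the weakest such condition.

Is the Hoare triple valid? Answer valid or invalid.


Working backward. After the program, the postcondition h + 2*h + 8 < 8 must hold; in canonical form it is 3*h < 0.
Before t := 2*t + t: 3*h < 0
Then branch requires 3*h < 0; else branch requires 3*h < 0.
Before the if: ((h > -4 ==> t == -7) ==> 3*h < 0) && ((!(h > -4 ==> t == -7)) ==> 3*h < 0)
Before t := t + 3*h - 8: ((h > -4 ==> 3*h + t == 1) ==> 3*h < 0) && ((!(h > -4 ==> 3*h + t == 1)) ==> 3*h < 0)
Before h := t + 5: ((t > -9 ==> 4*t == -14) ==> 3*t < -15) && ((!(t > -9 ==> 4*t == -14)) ==> 3*t < -15)
The weakest precondition is ((t > -9 ==> 4*t == -14) ==> 3*t < -15) && ((!(t > -9 ==> 4*t == -14)) ==> 3*t < -15).
Check whether ((t > -9 ==> 4*t == -14) ==> 3*t < -15) && ((!(t > -9 ==> 4*t == -14)) ==> 3*t < -19) implies it.
Every state satisfying the precondition satisfies the weakest precondition: the implication holds.
Answer: valid


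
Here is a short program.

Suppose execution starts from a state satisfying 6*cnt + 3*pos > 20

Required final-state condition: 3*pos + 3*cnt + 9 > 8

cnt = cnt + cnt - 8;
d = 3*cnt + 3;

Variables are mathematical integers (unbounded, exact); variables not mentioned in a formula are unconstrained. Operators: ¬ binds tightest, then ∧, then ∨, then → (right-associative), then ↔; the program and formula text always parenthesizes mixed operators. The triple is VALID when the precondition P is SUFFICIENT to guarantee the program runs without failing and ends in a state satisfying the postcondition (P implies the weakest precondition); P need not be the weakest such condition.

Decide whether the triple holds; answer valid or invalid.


Working backward. After the program, the postcondition 3*pos + 3*cnt + 9 > 8 must hold; in canonical form it is 3*cnt + 3*pos > -1.
Before d := 3*cnt + 3: 3*cnt + 3*pos > -1
Before cnt := cnt + cnt - 8: 6*cnt + 3*pos > 23
The weakest precondition is 6*cnt + 3*pos > 23.
Check whether 6*cnt + 3*pos > 20 implies it.
Countermodel: at the initial state cnt = 0, pos = 7, the precondition holds but the weakest precondition fails.
Answer: invalid


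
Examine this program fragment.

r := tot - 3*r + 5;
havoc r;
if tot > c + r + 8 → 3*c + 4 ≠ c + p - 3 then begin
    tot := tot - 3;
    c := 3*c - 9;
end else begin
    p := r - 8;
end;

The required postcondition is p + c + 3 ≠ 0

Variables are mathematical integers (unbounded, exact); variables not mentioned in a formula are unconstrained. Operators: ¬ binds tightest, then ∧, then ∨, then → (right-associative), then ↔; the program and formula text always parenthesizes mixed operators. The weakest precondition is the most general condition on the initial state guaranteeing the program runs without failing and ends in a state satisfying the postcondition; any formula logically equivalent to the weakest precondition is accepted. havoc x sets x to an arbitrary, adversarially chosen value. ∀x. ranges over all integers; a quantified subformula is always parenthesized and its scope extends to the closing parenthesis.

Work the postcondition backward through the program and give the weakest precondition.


Working backward. After the program, the postcondition p + c + 3 ≠ 0 must hold; in canonical form it is c + p ≠ -3.
Then branch requires 3*c + p ≠ 6; else branch requires c + r ≠ 5.
Before the if: ((tot > c + r + 8 → 2*c ≠ p - 7) → 3*c + p ≠ 6) ∧ ((¬(tot > c + r + 8 → 2*c ≠ p - 7)) → c + r ≠ 5)
Before havoc r: ∀r_1. (((tot > c + r_1 + 8 → 2*c ≠ p - 7) → 3*c + p ≠ 6) ∧ ((¬(tot > c + r_1 + 8 → 2*c ≠ p - 7)) → c + r_1 ≠ 5))
Before r := tot - 3*r + 5: ∀r_1. (((tot > c + r_1 + 8 → 2*c ≠ p - 7) → 3*c + p ≠ 6) ∧ ((¬(tot > c + r_1 + 8 → 2*c ≠ p - 7)) → c + r_1 ≠ 5))
Answer: WP = ∀r_1. (((tot > c + r_1 + 8 → 2*c ≠ p - 7) → 3*c + p ≠ 6) ∧ ((¬(tot > c + r_1 + 8 → 2*c ≠ p - 7)) → c + r_1 ≠ 5))


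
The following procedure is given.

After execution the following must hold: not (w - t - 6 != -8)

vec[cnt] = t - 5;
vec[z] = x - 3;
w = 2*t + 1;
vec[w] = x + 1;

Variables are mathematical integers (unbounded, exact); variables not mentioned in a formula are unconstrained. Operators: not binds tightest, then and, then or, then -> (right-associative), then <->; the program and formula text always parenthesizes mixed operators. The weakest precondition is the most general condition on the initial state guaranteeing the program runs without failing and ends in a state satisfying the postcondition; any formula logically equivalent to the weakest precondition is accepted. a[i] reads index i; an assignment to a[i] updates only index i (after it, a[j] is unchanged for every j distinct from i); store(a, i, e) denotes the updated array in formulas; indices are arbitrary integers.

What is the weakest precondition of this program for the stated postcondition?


Working backward. After the program, the postcondition not (w - t - 6 != -8) must hold; in canonical form it is not (w != t - 2).
Before vec[w] := x + 1: not (w != t - 2)
Before w := 2*t + 1: not (t != -3)
Before vec[z] := x - 3: not (t != -3)
Before vec[cnt] := t - 5: not (t != -3)
Answer: WP = not (t != -3)


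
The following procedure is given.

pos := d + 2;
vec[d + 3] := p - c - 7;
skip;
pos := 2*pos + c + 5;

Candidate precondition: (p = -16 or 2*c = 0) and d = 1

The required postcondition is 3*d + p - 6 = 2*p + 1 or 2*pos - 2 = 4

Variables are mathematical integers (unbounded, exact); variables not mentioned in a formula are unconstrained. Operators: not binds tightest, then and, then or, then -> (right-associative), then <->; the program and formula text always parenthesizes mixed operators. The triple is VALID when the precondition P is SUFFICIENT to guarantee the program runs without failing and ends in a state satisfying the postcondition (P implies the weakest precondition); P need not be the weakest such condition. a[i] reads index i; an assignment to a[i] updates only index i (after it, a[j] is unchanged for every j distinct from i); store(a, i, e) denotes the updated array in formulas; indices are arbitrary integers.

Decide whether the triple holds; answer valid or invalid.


Working backward. After the program, the postcondition 3*d + p - 6 = 2*p + 1 or 2*pos - 2 = 4 must hold; in canonical form it is 3*d = p + 7 or 2*pos = 6.
Before pos := 2*pos + c + 5: 3*d = p + 7 or 2*c + 4*pos = -4
Before skip: 3*d = p + 7 or 2*c + 4*pos = -4
Before vec[d + 3] := p - c - 7: 3*d = p + 7 or 2*c + 4*pos = -4
Before pos := d + 2: 3*d = p + 7 or 2*c + 4*d = -12
The weakest precondition is 3*d = p + 7 or 2*c + 4*d = -12.
Check whether (p = -16 or 2*c = 0) and d = 1 implies it.
Countermodel: at the initial state c = 0, d = 1, p = -17, the precondition holds but the weakest precondition fails.
Answer: invalid


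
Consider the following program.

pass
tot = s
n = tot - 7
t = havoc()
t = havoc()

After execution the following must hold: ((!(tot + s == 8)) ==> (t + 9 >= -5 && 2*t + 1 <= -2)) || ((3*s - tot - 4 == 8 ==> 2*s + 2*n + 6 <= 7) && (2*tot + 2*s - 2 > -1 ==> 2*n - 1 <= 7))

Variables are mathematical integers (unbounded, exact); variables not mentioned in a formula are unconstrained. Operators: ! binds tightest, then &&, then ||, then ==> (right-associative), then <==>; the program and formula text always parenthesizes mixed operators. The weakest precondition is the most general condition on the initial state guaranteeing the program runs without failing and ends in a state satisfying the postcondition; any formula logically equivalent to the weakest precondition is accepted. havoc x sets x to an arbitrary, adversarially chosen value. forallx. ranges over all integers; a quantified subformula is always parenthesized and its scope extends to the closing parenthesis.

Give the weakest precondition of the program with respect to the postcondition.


Working backward. After the program, the postcondition ((!(tot + s == 8)) ==> (t + 9 >= -5 && 2*t + 1 <= -2)) || ((3*s - tot - 4 == 8 ==> 2*s + 2*n + 6 <= 7) && (2*tot + 2*s - 2 > -1 ==> 2*n - 1 <= 7)) must hold; in canonical form it is ((!(s + tot == 8)) ==> (t >= -14 && 2*t <= -3)) || ((3*s == tot + 12 ==> 2*n + 2*s <= 1) && (2*s + 2*tot > 1 ==> 2*n <= 8)).
Before havoc t: forall t_1. (((!(s + tot == 8)) ==> (t_1 >= -14 && 2*t_1 <= -3)) || ((3*s == tot + 12 ==> 2*n + 2*s <= 1) && (2*s + 2*tot > 1 ==> 2*n <= 8)))
Before havoc t: forall t_1. (((!(s + tot == 8)) ==> (t_1 >= -14 && 2*t_1 <= -3)) || ((3*s == tot + 12 ==> 2*n + 2*s <= 1) && (2*s + 2*tot > 1 ==> 2*n <= 8)))
Before n := tot - 7: forall t_1. (((!(s + tot == 8)) ==> (t_1 >= -14 && 2*t_1 <= -3)) || ((3*s == tot + 12 ==> 2*s + 2*tot <= 15) && (2*s + 2*tot > 1 ==> 2*tot <= 22)))
Before tot := s: forall t_1. (((!(2*s == 8)) ==> (t_1 >= -14 && 2*t_1 <= -3)) || ((2*s == 12 ==> 4*s <= 15) && (4*s > 1 ==> 2*s <= 22)))
Before skip: forall t_1. (((!(2*s == 8)) ==> (t_1 >= -14 && 2*t_1 <= -3)) || ((2*s == 12 ==> 4*s <= 15) && (4*s > 1 ==> 2*s <= 22)))
Answer: WP = forall t_1. (((!(2*s == 8)) ==> (t_1 >= -14 && 2*t_1 <= -3)) || ((2*s == 12 ==> 4*s <= 15) && (4*s > 1 ==> 2*s <= 22)))


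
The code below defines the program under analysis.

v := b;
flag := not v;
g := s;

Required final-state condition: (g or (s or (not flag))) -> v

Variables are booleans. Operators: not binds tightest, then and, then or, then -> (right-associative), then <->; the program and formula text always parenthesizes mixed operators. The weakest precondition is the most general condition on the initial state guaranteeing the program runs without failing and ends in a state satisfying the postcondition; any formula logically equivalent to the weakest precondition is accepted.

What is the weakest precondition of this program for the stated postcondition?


Working backward. After the program, the postcondition (g or (s or (not flag))) -> v must hold; in canonical form it is (g or s or (not flag)) -> v.
Before g := s: (s or (not flag)) -> v
Before flag := not v: (s or v) -> v
Before v := b: (s or b) -> b
Answer: WP = (s or b) -> b


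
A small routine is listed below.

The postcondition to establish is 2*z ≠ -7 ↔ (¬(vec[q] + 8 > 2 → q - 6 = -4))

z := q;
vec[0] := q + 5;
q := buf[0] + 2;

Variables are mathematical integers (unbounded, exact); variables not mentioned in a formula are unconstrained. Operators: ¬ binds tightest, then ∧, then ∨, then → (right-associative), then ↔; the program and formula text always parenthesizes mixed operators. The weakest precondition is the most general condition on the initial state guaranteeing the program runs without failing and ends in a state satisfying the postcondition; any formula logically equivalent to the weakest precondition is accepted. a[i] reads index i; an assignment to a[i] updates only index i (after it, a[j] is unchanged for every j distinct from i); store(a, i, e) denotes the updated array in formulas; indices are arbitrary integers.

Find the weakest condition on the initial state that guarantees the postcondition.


Working backward. After the program, the postcondition 2*z ≠ -7 ↔ (¬(vec[q] + 8 > 2 → q - 6 = -4)) must hold; in canonical form it is 2*z ≠ -7 ↔ (¬(vec[q] > -6 → q = 2)).
Before q := buf[0] + 2: 2*z ≠ -7 ↔ (¬(vec[buf[0] + 2] > -6 → buf[0] = 0))
Before vec[0] := q + 5: 2*z ≠ -7 ↔ (¬(store(vec, 0, q + 5)[buf[0] + 2] > -6 → buf[0] = 0))
Before z := q: 2*q ≠ -7 ↔ (¬(store(vec, 0, q + 5)[buf[0] + 2] > -6 → buf[0] = 0))
Answer: WP = 2*q ≠ -7 ↔ (¬(store(vec, 0, q + 5)[buf[0] + 2] > -6 → buf[0] = 0))


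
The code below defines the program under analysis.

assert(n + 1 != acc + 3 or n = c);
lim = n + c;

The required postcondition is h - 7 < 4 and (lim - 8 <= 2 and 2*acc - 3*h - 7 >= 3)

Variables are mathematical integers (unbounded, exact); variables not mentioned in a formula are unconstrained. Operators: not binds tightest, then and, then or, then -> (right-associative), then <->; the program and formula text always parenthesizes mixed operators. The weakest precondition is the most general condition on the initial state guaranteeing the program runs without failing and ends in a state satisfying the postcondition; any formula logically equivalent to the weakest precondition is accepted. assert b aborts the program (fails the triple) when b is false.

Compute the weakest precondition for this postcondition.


Working backward. After the program, the postcondition h - 7 < 4 and (lim - 8 <= 2 and 2*acc - 3*h - 7 >= 3) must hold; in canonical form it is h < 11 and lim <= 10 and 2*acc >= 3*h + 10.
Before lim := n + c: h < 11 and c + n <= 10 and 2*acc >= 3*h + 10
Before assert n + 1 != acc + 3 or n = c: (n != acc + 2 or n = c) and h < 11 and c + n <= 10 and 2*acc >= 3*h + 10
Answer: WP = (n != acc + 2 or n = c) and h < 11 and c + n <= 10 and 2*acc >= 3*h + 10


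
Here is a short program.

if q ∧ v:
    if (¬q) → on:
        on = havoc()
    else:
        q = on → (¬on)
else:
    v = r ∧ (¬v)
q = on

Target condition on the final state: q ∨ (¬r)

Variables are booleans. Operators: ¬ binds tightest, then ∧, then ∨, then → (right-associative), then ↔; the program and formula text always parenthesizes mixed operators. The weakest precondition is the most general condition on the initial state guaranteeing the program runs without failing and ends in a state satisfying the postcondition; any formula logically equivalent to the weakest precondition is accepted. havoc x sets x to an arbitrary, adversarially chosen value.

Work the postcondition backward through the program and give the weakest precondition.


Working backward. After the program, q ∨ (¬r) must hold.
Before q := on: on ∨ (¬r)
Then branch requires (((¬q) → on) → (¬r)) ∧ ((¬((¬q) → on)) → (on ∨ (¬r))); else branch requires on ∨ (¬r).
Before the if: ((q ∧ v) → ((((¬q) → on) → (¬r)) ∧ ((¬((¬q) → on)) → (on ∨ (¬r))))) ∧ ((¬(q ∧ v)) → (on ∨ (¬r)))
Answer: WP = ((q ∧ v) → ((((¬q) → on) → (¬r)) ∧ ((¬((¬q) → on)) → (on ∨ (¬r))))) ∧ ((¬(q ∧ v)) → (on ∨ (¬r)))


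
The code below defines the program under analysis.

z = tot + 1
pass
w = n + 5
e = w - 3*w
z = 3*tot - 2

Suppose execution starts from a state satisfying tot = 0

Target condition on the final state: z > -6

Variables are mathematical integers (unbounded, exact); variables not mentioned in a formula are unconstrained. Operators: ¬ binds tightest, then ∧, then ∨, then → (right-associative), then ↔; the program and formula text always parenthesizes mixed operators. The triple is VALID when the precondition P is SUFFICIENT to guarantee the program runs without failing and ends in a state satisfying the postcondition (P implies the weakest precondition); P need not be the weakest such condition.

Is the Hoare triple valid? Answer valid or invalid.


Working backward. After the program, z > -6 must hold.
Before z := 3*tot - 2: 3*tot > -4
Before e := w - 3*w: 3*tot > -4
Before w := n + 5: 3*tot > -4
Before skip: 3*tot > -4
Before z := tot + 1: 3*tot > -4
The weakest precondition is 3*tot > -4.
Check whether tot = 0 implies it.
Every state satisfying the precondition satisfies the weakest precondition: the implication holds.
Answer: valid


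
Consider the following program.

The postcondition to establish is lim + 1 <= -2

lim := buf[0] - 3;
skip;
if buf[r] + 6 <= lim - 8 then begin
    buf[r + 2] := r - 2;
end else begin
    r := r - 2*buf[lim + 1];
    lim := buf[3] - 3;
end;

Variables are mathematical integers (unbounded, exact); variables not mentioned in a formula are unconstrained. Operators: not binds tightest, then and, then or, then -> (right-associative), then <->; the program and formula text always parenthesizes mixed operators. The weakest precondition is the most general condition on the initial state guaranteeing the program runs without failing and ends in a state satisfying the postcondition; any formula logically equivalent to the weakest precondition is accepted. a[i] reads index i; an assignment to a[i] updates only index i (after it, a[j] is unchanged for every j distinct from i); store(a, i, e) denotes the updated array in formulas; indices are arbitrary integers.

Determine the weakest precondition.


Working backward. After the program, the postcondition lim + 1 <= -2 must hold; in canonical form it is lim <= -3.
Then branch requires lim <= -3; else branch requires buf[3] <= 0.
Before the if: (buf[r] <= lim - 14 -> lim <= -3) and ((not (buf[r] <= lim - 14)) -> buf[3] <= 0)
Before skip: (buf[r] <= lim - 14 -> lim <= -3) and ((not (buf[r] <= lim - 14)) -> buf[3] <= 0)
Before lim := buf[0] - 3: (buf[r] <= buf[0] - 17 -> buf[0] <= 0) and ((not (buf[r] <= buf[0] - 17)) -> buf[3] <= 0)
Answer: WP = (buf[r] <= buf[0] - 17 -> buf[0] <= 0) and ((not (buf[r] <= buf[0] - 17)) -> buf[3] <= 0)


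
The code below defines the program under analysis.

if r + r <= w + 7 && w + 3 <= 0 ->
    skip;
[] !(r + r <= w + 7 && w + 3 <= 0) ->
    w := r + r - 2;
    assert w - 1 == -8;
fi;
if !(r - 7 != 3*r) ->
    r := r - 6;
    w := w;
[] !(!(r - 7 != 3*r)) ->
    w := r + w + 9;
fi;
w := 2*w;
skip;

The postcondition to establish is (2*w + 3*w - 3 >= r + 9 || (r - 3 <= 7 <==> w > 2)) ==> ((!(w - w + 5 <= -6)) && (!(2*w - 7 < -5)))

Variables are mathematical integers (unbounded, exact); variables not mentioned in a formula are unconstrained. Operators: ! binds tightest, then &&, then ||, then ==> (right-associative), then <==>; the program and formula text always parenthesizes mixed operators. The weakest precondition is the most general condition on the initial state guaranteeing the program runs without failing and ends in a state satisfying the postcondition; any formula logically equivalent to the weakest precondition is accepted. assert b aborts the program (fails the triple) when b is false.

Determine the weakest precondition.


Working backward. After the program, the postcondition (2*w + 3*w - 3 >= r + 9 || (r - 3 <= 7 <==> w > 2)) ==> ((!(w - w + 5 <= -6)) && (!(2*w - 7 < -5))) must hold; in canonical form it is (5*w >= r + 12 || (r <= 10 <==> w > 2)) ==> (!(2*w < 2)).
Before skip: (5*w >= r + 12 || (r <= 10 <==> w > 2)) ==> (!(2*w < 2))
Before w := 2*w: (10*w >= r + 12 || (r <= 10 <==> 2*w > 2)) ==> (!(4*w < 2))
Then branch requires (10*w >= r + 6 || (r <= 16 <==> 2*w > 2)) ==> (!(4*w < 2)); else branch requires (9*r + 10*w >= -78 || (r <= 10 <==> 2*r + 2*w > -16)) ==> (!(4*r + 4*w < -34)).
Before the if: ((!(2*r != -7)) ==> ((10*w >= r + 6 || (r <= 16 <==> 2*w > 2)) ==> (!(4*w < 2)))) && (2*r != -7 ==> ((9*r + 10*w >= -78 || (r <= 10 <==> 2*r + 2*w > -16)) ==> (!(4*r + 4*w < -34))))
Then branch requires ((!(2*r != -7)) ==> ((10*w >= r + 6 || (r <= 16 <==> 2*w > 2)) ==> (!(4*w < 2)))) && (2*r != -7 ==> ((9*r + 10*w >= -78 || (r <= 10 <==> 2*r + 2*w > -16)) ==> (!(4*r + 4*w < -34)))); else branch requires 2*r == -5 && ((!(2*r != -7)) ==> ((19*r >= 26 || (r <= 16 <==> 4*r > 6)) ==> (!(8*r < 10)))) && (2*r != -7 ==> ((29*r >= -58 || (r <= 10 <==> 6*r > -12)) ==> (!(12*r < -26)))).
Before the if: ((2*r <= w + 7 && w <= -3) ==> (((!(2*r != -7)) ==> ((10*w >= r + 6 || (r <= 16 <==> 2*w > 2)) ==> (!(4*w < 2)))) && (2*r != -7 ==> ((9*r + 10*w >= -78 || (r <= 10 <==> 2*r + 2*w > -16)) ==> (!(4*r + 4*w < -34)))))) && ((!(2*r <= w + 7 && w <= -3)) ==> (2*r == -5 && ((!(2*r != -7)) ==> ((19*r >= 26 || (r <= 16 <==> 4*r > 6)) ==> (!(8*r < 10)))) && (2*r != -7 ==> ((29*r >= -58 || (r <= 10 <==> 6*r > -12)) ==> (!(12*r < -26))))))
Answer: WP = ((2*r <= w + 7 && w <= -3) ==> (((!(2*r != -7)) ==> ((10*w >= r + 6 || (r <= 16 <==> 2*w > 2)) ==> (!(4*w < 2)))) && (2*r != -7 ==> ((9*r + 10*w >= -78 || (r <= 10 <==> 2*r + 2*w > -16)) ==> (!(4*r + 4*w < -34)))))) && ((!(2*r <= w + 7 && w <= -3)) ==> (2*r == -5 && ((!(2*r != -7)) ==> ((19*r >= 26 || (r <= 16 <==> 4*r > 6)) ==> (!(8*r < 10)))) && (2*r != -7 ==> ((29*r >= -58 || (r <= 10 <==> 6*r > -12)) ==> (!(12*r < -26))))))


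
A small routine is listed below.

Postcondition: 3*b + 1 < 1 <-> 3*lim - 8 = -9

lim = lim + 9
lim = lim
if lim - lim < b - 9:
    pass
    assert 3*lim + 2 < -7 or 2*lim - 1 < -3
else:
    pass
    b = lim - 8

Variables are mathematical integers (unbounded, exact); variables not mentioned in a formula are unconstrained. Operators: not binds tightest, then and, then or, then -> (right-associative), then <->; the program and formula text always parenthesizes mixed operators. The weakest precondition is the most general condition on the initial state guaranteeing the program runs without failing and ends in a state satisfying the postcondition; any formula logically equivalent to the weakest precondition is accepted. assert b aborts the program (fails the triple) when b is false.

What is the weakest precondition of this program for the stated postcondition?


Working backward. After the program, the postcondition 3*b + 1 < 1 <-> 3*lim - 8 = -9 must hold; in canonical form it is 3*b < 0 <-> 3*lim = -1.
Then branch requires (3*lim < -9 or 2*lim < -2) and (3*b < 0 <-> 3*lim = -1); else branch requires 3*lim < 24 <-> 3*lim = -1.
Before the if: (b > 9 -> ((3*lim < -9 or 2*lim < -2) and (3*b < 0 <-> 3*lim = -1))) and ((not (b > 9)) -> (3*lim < 24 <-> 3*lim = -1))
Before lim := lim: (b > 9 -> ((3*lim < -9 or 2*lim < -2) and (3*b < 0 <-> 3*lim = -1))) and ((not (b > 9)) -> (3*lim < 24 <-> 3*lim = -1))
Before lim := lim + 9: (b > 9 -> ((3*lim < -36 or 2*lim < -20) and (3*b < 0 <-> 3*lim = -28))) and ((not (b > 9)) -> (3*lim < -3 <-> 3*lim = -28))
Answer: WP = (b > 9 -> ((3*lim < -36 or 2*lim < -20) and (3*b < 0 <-> 3*lim = -28))) and ((not (b > 9)) -> (3*lim < -3 <-> 3*lim = -28))


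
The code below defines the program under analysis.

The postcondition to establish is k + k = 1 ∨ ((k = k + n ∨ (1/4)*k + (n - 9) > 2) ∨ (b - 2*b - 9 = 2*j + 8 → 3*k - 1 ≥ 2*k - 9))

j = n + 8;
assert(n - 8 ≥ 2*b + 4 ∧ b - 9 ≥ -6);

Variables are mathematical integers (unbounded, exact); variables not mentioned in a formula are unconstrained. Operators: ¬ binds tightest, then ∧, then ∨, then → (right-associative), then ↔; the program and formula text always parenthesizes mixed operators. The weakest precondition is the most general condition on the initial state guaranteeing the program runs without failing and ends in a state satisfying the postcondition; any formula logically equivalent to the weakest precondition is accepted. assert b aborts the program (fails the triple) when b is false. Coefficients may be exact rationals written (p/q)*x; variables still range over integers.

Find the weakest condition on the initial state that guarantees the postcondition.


Working backward. After the program, the postcondition k + k = 1 ∨ ((k = k + n ∨ (1/4)*k + (n - 9) > 2) ∨ (b - 2*b - 9 = 2*j + 8 → 3*k - 1 ≥ 2*k - 9)) must hold; in canonical form it is 2*k = 1 ∨ n = 0 ∨ (1/4)*k + n > 11 ∨ (b + 2*j = -17 → k ≥ -8).
Before assert n - 8 ≥ 2*b + 4 ∧ b - 9 ≥ -6: n ≥ 2*b + 12 ∧ b ≥ 3 ∧ (2*k = 1 ∨ n = 0 ∨ (1/4)*k + n > 11 ∨ (b + 2*j = -17 → k ≥ -8))
Before j := n + 8: n ≥ 2*b + 12 ∧ b ≥ 3 ∧ (2*k = 1 ∨ n = 0 ∨ (1/4)*k + n > 11 ∨ (b + 2*n = -33 → k ≥ -8))
Answer: WP = n ≥ 2*b + 12 ∧ b ≥ 3 ∧ (2*k = 1 ∨ n = 0 ∨ (1/4)*k + n > 11 ∨ (b + 2*n = -33 → k ≥ -8))


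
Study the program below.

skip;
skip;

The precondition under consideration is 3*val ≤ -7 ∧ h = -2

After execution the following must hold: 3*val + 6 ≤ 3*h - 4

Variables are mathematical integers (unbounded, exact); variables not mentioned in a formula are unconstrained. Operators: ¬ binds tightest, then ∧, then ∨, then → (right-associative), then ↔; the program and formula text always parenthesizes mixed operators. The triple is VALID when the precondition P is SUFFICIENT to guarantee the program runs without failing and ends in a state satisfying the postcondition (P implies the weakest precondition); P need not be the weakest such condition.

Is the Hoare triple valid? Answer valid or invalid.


Working backward. After the program, the postcondition 3*val + 6 ≤ 3*h - 4 must hold; in canonical form it is 3*val ≤ 3*h - 10.
Before skip: 3*val ≤ 3*h - 10
Before skip: 3*val ≤ 3*h - 10
The weakest precondition is 3*val ≤ 3*h - 10.
Check whether 3*val ≤ -7 ∧ h = -2 implies it.
Countermodel: at the initial state h = -2, val = -5, the precondition holds but the weakest precondition fails.
Answer: invalid


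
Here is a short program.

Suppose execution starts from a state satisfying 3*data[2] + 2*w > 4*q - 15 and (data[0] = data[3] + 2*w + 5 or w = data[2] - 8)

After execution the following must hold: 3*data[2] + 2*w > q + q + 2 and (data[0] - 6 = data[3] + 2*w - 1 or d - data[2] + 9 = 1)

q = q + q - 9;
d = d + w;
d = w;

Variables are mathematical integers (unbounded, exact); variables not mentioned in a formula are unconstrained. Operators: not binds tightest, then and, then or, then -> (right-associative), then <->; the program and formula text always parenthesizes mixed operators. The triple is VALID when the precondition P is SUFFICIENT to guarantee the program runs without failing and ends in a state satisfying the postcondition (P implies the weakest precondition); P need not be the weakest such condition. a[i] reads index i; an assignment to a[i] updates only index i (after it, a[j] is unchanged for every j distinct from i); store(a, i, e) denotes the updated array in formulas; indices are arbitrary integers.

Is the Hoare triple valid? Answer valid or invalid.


Working backward. After the program, the postcondition 3*data[2] + 2*w > q + q + 2 and (data[0] - 6 = data[3] + 2*w - 1 or d - data[2] + 9 = 1) must hold; in canonical form it is 3*data[2] + 2*w > 2*q + 2 and (data[0] = data[3] + 2*w + 5 or d = data[2] - 8).
Before d := w: 3*data[2] + 2*w > 2*q + 2 and (data[0] = data[3] + 2*w + 5 or w = data[2] - 8)
Before d := d + w: 3*data[2] + 2*w > 2*q + 2 and (data[0] = data[3] + 2*w + 5 or w = data[2] - 8)
Before q := q + q - 9: 3*data[2] + 2*w > 4*q - 16 and (data[0] = data[3] + 2*w + 5 or w = data[2] - 8)
The weakest precondition is 3*data[2] + 2*w > 4*q - 16 and (data[0] = data[3] + 2*w + 5 or w = data[2] - 8).
Check whether 3*data[2] + 2*w > 4*q - 15 and (data[0] = data[3] + 2*w + 5 or w = data[2] - 8) implies it.
Every state satisfying the precondition satisfies the weakest precondition: the implication holds.
Answer: valid


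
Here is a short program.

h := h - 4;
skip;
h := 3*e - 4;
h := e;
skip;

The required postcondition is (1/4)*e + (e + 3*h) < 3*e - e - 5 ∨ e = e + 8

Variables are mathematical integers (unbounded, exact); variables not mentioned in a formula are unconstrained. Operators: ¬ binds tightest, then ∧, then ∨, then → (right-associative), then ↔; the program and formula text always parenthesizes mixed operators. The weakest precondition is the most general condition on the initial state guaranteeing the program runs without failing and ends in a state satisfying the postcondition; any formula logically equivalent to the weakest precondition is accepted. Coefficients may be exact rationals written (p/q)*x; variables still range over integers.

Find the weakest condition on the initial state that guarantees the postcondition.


Working backward. After the program, the postcondition (1/4)*e + (e + 3*h) < 3*e - e - 5 ∨ e = e + 8 must hold; in canonical form it is 3*h < (3/4)*e - 5.
Before skip: 3*h < (3/4)*e - 5
Before h := e: (9/4)*e < -5
Before h := 3*e - 4: (9/4)*e < -5
Before skip: (9/4)*e < -5
Before h := h - 4: (9/4)*e < -5
Answer: WP = (9/4)*e < -5
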